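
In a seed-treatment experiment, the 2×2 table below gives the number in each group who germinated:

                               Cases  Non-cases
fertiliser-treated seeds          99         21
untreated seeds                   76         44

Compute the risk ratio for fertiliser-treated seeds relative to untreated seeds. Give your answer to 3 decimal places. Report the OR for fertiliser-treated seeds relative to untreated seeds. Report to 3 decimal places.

risk, fertiliser-treated seeds = 99/120 = 0.8250
risk, untreated seeds = 76/120 = 0.6333
RR = 0.8250 / 0.6333 = 1.303
odds, fertiliser-treated seeds = 99/21 = 4.7143
odds, untreated seeds = 76/44 = 1.7273
OR = 4.7143 / 1.7273 = 2.729

RR = 1.303; OR = 2.729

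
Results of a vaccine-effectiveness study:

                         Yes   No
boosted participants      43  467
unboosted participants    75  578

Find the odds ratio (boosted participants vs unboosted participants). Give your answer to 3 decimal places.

odds, boosted participants = 43/467 = 0.0921
odds, unboosted participants = 75/578 = 0.1298
OR = 0.0921 / 0.1298 = 0.710

OR = 0.710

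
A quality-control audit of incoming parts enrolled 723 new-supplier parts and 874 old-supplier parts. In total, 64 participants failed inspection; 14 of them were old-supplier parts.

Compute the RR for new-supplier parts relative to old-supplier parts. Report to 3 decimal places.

RR = 4.317

new-supplier parts with the outcome: 64 − 14 = 50
new-supplier parts without the outcome: 723 − 50 = 673
old-supplier parts without the outcome: 874 − 14 = 860
risk, new-supplier parts = 50/723 = 0.06916
risk, old-supplier parts = 14/874 = 0.01602
RR = 0.06916 / 0.01602 = 4.317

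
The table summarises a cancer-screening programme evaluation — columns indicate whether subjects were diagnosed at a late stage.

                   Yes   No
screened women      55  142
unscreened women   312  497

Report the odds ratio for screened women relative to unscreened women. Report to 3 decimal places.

odds, screened women = 55/142 = 0.3873
odds, unscreened women = 312/497 = 0.6278
OR = 0.3873 / 0.6278 = 0.617

0.617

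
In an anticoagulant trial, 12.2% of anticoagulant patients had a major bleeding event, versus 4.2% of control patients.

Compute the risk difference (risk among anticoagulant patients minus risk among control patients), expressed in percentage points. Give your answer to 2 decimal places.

8.00

risk difference = 0.12200 − 0.04200 = 0.08000 → 8.00 percentage points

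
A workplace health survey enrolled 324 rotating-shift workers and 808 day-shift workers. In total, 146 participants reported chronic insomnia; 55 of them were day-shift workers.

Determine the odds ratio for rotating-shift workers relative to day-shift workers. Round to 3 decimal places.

5.347

rotating-shift workers with the outcome: 146 − 55 = 91
rotating-shift workers without the outcome: 324 − 91 = 233
day-shift workers without the outcome: 808 − 55 = 753
OR = (91 × 753) / (233 × 55) = 68523/12815 ≈ 5.347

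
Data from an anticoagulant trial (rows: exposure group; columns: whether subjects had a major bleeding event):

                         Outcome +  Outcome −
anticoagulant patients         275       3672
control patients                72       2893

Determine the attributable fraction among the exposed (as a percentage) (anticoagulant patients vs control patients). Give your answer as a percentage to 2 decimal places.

risk, anticoagulant patients = 275/3947 = 0.06967
risk, control patients = 72/2965 = 0.02428
AR% = (0.06967 − 0.02428) / 0.06967 = 0.6515 → 65.15%

AR% ≈ 65.15%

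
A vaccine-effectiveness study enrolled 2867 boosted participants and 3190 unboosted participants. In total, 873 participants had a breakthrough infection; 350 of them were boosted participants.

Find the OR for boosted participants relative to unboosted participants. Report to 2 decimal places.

0.71

boosted participants without the outcome: 2867 − 350 = 2517
unboosted participants with the outcome: 873 − 350 = 523
unboosted participants without the outcome: 3190 − 523 = 2667
odds, boosted participants = 350/2517 = 0.1391
odds, unboosted participants = 523/2667 = 0.1961
OR = 0.1391 / 0.1961 = 0.71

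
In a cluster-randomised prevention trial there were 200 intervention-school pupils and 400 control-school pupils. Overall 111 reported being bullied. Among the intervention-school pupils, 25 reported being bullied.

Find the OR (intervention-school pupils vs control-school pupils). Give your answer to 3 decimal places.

intervention-school pupils without the outcome: 200 − 25 = 175
control-school pupils with the outcome: 111 − 25 = 86
control-school pupils without the outcome: 400 − 86 = 314
OR = (25 × 314) / (175 × 86) = 7850/15050 ≈ 0.522

OR ≈ 0.522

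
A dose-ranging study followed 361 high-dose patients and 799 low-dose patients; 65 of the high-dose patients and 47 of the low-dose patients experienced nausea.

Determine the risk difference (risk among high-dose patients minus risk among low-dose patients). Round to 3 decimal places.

RD = 0.121

risk, high-dose patients = 65/361 = 0.1801
risk, low-dose patients = 47/799 = 0.0588
risk difference = 0.1801 − 0.0588 = 0.121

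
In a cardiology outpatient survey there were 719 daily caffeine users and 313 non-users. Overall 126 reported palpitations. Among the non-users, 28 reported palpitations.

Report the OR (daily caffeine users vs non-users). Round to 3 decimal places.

daily caffeine users with the outcome: 126 − 28 = 98
daily caffeine users without the outcome: 719 − 98 = 621
non-users without the outcome: 313 − 28 = 285
OR = (98 × 285) / (621 × 28) = 27930/17388 ≈ 1.606

1.606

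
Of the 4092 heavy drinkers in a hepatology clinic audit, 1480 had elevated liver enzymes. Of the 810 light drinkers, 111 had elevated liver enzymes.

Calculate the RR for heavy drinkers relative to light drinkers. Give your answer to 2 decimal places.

risk, heavy drinkers = 1480/4092 = 0.3617
risk, light drinkers = 111/810 = 0.1370
RR = 0.3617 / 0.1370 = 2.64

RR ≈ 2.64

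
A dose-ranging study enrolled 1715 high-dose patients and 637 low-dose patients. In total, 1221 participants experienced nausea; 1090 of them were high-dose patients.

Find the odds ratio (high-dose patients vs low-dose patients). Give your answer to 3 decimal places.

high-dose patients without the outcome: 1715 − 1090 = 625
low-dose patients with the outcome: 1221 − 1090 = 131
low-dose patients without the outcome: 637 − 131 = 506
OR = (1090 × 506) / (625 × 131) = 551540/81875 ≈ 6.736

OR: 6.736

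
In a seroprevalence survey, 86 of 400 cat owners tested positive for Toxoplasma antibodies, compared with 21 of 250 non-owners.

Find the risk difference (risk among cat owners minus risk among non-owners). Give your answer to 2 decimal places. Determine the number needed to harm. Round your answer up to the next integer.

risk, cat owners = 86/400 = 0.2150
risk, non-owners = 21/250 = 0.0840
risk difference = 0.2150 − 0.0840 = 0.13
absolute risk difference = 0.131000
1 / 0.131000 = 7.634 → round up → 8

RD = 0.13; NNH = 8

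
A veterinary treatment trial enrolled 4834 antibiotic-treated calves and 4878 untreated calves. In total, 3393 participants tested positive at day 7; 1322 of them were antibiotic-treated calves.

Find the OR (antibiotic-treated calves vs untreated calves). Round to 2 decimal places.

antibiotic-treated calves without the outcome: 4834 − 1322 = 3512
untreated calves with the outcome: 3393 − 1322 = 2071
untreated calves without the outcome: 4878 − 2071 = 2807
odds, antibiotic-treated calves = 1322/3512 = 0.3764
odds, untreated calves = 2071/2807 = 0.7378
OR = 0.3764 / 0.7378 = 0.51

0.51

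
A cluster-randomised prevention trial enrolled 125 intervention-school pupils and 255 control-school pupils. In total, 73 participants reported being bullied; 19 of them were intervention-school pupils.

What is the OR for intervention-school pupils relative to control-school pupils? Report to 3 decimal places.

intervention-school pupils without the outcome: 125 − 19 = 106
control-school pupils with the outcome: 73 − 19 = 54
control-school pupils without the outcome: 255 − 54 = 201
OR = (19 × 201) / (106 × 54) = 3819/5724 ≈ 0.667

0.667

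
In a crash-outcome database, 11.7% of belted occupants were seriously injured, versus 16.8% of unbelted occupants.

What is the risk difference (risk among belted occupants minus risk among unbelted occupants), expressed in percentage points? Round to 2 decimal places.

risk difference = 0.1170 − 0.1680 = -0.0510 → -5.10 percentage points

-5.10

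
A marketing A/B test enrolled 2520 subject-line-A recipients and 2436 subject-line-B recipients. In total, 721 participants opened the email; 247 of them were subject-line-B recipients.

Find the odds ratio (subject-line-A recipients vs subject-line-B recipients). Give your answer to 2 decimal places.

2.05

subject-line-A recipients with the outcome: 721 − 247 = 474
subject-line-A recipients without the outcome: 2520 − 474 = 2046
subject-line-B recipients without the outcome: 2436 − 247 = 2189
odds, subject-line-A recipients = 474/2046 = 0.2317
odds, subject-line-B recipients = 247/2189 = 0.1128
OR = 0.2317 / 0.1128 = 2.05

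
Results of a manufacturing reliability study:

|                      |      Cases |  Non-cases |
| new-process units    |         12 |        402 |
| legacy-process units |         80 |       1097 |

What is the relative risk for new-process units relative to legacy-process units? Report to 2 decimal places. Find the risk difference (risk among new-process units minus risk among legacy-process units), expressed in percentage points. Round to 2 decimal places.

RR = 0.43; RD = -3.90

risk, new-process units = 12/414 = 0.02899
risk, legacy-process units = 80/1177 = 0.06797
RR = 0.02899 / 0.06797 = 0.43
risk difference = 0.02899 − 0.06797 = -0.03898 → -3.90 percentage points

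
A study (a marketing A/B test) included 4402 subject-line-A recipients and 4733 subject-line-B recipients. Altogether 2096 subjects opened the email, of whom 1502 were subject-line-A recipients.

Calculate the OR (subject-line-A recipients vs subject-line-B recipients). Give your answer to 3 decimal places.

OR ≈ 3.609

subject-line-A recipients without the outcome: 4402 − 1502 = 2900
subject-line-B recipients with the outcome: 2096 − 1502 = 594
subject-line-B recipients without the outcome: 4733 − 594 = 4139
OR = (1502 × 4139) / (2900 × 594) = 6216778/1722600 ≈ 3.609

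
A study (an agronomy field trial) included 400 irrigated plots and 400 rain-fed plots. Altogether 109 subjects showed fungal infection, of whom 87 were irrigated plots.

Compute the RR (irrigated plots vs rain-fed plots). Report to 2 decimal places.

irrigated plots without the outcome: 400 − 87 = 313
rain-fed plots with the outcome: 109 − 87 = 22
rain-fed plots without the outcome: 400 − 22 = 378
risk, irrigated plots = 87/400 = 0.2175
risk, rain-fed plots = 22/400 = 0.0550
RR = 0.2175 / 0.0550 = 3.95

RR: 3.95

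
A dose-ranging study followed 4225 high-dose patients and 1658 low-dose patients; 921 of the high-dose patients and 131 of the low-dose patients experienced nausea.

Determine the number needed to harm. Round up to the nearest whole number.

NNH = 8

risk, high-dose patients = 921/4225 = 0.217988
risk, low-dose patients = 131/1658 = 0.079011
absolute risk difference = 0.138977
1 / 0.138977 = 7.195 → round up → 8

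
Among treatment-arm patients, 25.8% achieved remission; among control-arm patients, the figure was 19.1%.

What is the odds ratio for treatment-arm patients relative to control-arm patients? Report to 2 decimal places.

odds, treatment-arm patients = 0.2580/0.7420 = 0.3477
odds, control-arm patients = 0.1910/0.8090 = 0.2361
OR = 0.3477 / 0.2361 = 1.47

1.47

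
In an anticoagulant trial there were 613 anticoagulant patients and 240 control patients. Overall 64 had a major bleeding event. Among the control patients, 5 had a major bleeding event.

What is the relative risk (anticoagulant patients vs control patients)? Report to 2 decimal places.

RR = 4.62

anticoagulant patients with the outcome: 64 − 5 = 59
anticoagulant patients without the outcome: 613 − 59 = 554
control patients without the outcome: 240 − 5 = 235
risk, anticoagulant patients = 59/613 = 0.09625
risk, control patients = 5/240 = 0.02083
RR = 0.09625 / 0.02083 = 4.62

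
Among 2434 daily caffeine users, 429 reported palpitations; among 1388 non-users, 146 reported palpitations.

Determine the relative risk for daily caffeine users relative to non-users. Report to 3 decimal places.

1.676

risk, daily caffeine users = 429/2434 = 0.1763
risk, non-users = 146/1388 = 0.1052
RR = 0.1763 / 0.1052 = 1.676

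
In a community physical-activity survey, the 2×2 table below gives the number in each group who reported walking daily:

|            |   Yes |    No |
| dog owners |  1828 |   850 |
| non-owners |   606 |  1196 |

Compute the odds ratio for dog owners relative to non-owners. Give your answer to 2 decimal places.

OR = 4.24

odds, dog owners = 1828/850 = 2.1506
odds, non-owners = 606/1196 = 0.5067
OR = 2.1506 / 0.5067 = 4.24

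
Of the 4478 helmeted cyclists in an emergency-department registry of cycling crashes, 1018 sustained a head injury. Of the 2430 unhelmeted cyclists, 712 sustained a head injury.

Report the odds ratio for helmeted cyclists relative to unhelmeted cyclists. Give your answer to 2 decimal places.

OR = (1018 × 1718) / (3460 × 712) = 1748924/2463520 ≈ 0.71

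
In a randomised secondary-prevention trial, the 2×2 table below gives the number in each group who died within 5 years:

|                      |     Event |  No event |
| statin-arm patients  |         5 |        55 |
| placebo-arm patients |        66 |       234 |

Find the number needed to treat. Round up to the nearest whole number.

NNT = 8

risk, statin-arm patients = 5/60 = 0.083333
risk, placebo-arm patients = 66/300 = 0.220000
absolute risk difference = 0.136667
1 / 0.136667 = 7.317 → round up → 8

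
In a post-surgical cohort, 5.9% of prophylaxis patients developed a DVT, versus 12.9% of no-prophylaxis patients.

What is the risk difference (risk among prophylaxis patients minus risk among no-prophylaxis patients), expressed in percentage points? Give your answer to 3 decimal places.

RD: -7.000

risk difference = 0.0590 − 0.1290 = -0.0700 → -7.000 percentage points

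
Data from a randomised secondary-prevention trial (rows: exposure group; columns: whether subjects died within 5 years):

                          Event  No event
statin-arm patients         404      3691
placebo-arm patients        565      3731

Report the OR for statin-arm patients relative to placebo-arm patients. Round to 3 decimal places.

OR = (404 × 3731) / (3691 × 565) = 1507324/2085415 ≈ 0.723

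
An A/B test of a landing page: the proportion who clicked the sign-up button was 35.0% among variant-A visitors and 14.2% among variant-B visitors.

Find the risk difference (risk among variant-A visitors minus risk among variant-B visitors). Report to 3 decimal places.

risk difference = 0.3500 − 0.1420 = 0.208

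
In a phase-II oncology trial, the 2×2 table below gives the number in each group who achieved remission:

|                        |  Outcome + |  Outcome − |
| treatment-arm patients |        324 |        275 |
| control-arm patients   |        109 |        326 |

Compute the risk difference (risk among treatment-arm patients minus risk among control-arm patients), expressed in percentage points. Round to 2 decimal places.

risk, treatment-arm patients = 324/599 = 0.5409
risk, control-arm patients = 109/435 = 0.2506
risk difference = 0.5409 − 0.2506 = 0.2903 → 29.03 percentage points

RD = 29.03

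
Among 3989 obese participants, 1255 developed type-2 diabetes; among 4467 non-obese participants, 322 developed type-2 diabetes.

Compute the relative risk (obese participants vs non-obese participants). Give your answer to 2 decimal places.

risk, obese participants = 1255/3989 = 0.3146
risk, non-obese participants = 322/4467 = 0.0721
RR = 0.3146 / 0.0721 = 4.36

RR ≈ 4.36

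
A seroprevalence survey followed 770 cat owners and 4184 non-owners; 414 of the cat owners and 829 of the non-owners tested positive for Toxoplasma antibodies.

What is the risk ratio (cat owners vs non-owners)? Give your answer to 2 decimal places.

RR ≈ 2.71

risk, cat owners = 414/770 = 0.5377
risk, non-owners = 829/4184 = 0.1981
RR = 0.5377 / 0.1981 = 2.71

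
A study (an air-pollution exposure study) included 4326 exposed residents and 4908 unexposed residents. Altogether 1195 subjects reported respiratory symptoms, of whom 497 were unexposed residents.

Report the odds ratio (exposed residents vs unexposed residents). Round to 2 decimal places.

exposed residents with the outcome: 1195 − 497 = 698
exposed residents without the outcome: 4326 − 698 = 3628
unexposed residents without the outcome: 4908 − 497 = 4411
OR = (698 × 4411) / (3628 × 497) = 3078878/1803116 ≈ 1.71

OR ≈ 1.71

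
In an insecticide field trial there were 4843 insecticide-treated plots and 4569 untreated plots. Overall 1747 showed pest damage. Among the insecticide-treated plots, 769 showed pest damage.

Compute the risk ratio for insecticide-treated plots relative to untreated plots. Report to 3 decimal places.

insecticide-treated plots without the outcome: 4843 − 769 = 4074
untreated plots with the outcome: 1747 − 769 = 978
untreated plots without the outcome: 4569 − 978 = 3591
risk, insecticide-treated plots = 769/4843 = 0.1588
risk, untreated plots = 978/4569 = 0.2141
RR = 0.1588 / 0.2141 = 0.742

RR = 0.742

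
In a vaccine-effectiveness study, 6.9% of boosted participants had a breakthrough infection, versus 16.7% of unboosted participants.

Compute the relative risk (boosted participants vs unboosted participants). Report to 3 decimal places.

RR = 0.0690 / 0.1670 = 0.413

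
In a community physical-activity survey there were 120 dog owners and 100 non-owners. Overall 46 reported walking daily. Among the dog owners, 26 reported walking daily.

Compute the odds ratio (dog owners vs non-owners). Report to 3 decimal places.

OR: 1.106

dog owners without the outcome: 120 − 26 = 94
non-owners with the outcome: 46 − 26 = 20
non-owners without the outcome: 100 − 20 = 80
odds, dog owners = 26/94 = 0.2766
odds, non-owners = 20/80 = 0.2500
OR = 0.2766 / 0.2500 = 1.106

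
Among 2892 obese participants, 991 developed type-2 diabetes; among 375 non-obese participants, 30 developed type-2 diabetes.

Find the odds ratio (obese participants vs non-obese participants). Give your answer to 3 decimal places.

OR = (991 × 345) / (1901 × 30) = 341895/57030 ≈ 5.995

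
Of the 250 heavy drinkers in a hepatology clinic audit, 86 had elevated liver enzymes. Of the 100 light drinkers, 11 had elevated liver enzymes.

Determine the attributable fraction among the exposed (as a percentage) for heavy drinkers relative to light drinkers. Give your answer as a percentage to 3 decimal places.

risk, heavy drinkers = 86/250 = 0.3440
risk, light drinkers = 11/100 = 0.1100
AR% = (0.3440 − 0.1100) / 0.3440 = 0.6802 → 68.023%

68.023%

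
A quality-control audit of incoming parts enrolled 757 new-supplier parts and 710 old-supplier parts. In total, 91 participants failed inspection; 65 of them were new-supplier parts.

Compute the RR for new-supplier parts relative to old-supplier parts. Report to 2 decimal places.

new-supplier parts without the outcome: 757 − 65 = 692
old-supplier parts with the outcome: 91 − 65 = 26
old-supplier parts without the outcome: 710 − 26 = 684
risk, new-supplier parts = 65/757 = 0.08587
risk, old-supplier parts = 26/710 = 0.03662
RR = 0.08587 / 0.03662 = 2.34

RR: 2.34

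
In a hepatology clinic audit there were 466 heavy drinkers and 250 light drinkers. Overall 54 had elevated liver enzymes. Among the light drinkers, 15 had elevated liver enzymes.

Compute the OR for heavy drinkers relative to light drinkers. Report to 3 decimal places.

heavy drinkers with the outcome: 54 − 15 = 39
heavy drinkers without the outcome: 466 − 39 = 427
light drinkers without the outcome: 250 − 15 = 235
OR = (39 × 235) / (427 × 15) = 9165/6405 ≈ 1.431

1.431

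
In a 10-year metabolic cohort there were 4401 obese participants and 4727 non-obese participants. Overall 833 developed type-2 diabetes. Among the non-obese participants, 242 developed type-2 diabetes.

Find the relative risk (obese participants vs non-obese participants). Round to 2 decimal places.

obese participants with the outcome: 833 − 242 = 591
obese participants without the outcome: 4401 − 591 = 3810
non-obese participants without the outcome: 4727 − 242 = 4485
risk, obese participants = 591/4401 = 0.1343
risk, non-obese participants = 242/4727 = 0.0512
RR = 0.1343 / 0.0512 = 2.62

RR ≈ 2.62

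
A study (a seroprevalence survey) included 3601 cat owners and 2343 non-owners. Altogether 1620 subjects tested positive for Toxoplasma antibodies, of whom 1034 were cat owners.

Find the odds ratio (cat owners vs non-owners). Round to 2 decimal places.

cat owners without the outcome: 3601 − 1034 = 2567
non-owners with the outcome: 1620 − 1034 = 586
non-owners without the outcome: 2343 − 586 = 1757
OR = (1034 × 1757) / (2567 × 586) = 1816738/1504262 ≈ 1.21

1.21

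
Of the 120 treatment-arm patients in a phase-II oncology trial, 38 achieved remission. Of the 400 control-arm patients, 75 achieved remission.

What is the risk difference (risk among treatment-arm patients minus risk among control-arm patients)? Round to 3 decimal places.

0.129

risk, treatment-arm patients = 38/120 = 0.3167
risk, control-arm patients = 75/400 = 0.1875
risk difference = 0.3167 − 0.1875 = 0.129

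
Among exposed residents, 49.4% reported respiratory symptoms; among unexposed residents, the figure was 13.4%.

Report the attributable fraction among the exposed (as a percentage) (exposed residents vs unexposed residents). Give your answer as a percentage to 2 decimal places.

AR% = (0.4940 − 0.1340) / 0.4940 = 0.7287 → 72.87%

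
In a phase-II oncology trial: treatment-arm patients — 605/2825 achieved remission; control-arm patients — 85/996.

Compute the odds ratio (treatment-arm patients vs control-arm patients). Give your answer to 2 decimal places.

OR = (605 × 911) / (2220 × 85) = 551155/188700 ≈ 2.92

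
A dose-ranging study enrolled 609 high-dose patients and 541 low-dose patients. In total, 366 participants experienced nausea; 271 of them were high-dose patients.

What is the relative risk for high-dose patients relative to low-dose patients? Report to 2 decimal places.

high-dose patients without the outcome: 609 − 271 = 338
low-dose patients with the outcome: 366 − 271 = 95
low-dose patients without the outcome: 541 − 95 = 446
risk, high-dose patients = 271/609 = 0.4450
risk, low-dose patients = 95/541 = 0.1756
RR = 0.4450 / 0.1756 = 2.53

2.53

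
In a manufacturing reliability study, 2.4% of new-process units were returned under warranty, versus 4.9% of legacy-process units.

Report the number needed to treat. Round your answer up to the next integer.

absolute risk difference = 0.025000
1 / 0.025000 = 40.000 → round up → 40

40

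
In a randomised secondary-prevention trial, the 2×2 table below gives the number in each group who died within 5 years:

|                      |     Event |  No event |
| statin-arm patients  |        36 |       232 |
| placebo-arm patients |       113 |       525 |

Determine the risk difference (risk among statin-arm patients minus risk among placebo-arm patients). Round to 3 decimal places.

risk, statin-arm patients = 36/268 = 0.1343
risk, placebo-arm patients = 113/638 = 0.1771
risk difference = 0.1343 − 0.1771 = -0.043

-0.043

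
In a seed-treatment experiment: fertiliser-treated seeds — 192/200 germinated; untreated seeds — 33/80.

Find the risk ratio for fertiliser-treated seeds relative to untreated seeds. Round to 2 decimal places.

risk, fertiliser-treated seeds = 192/200 = 0.9600
risk, untreated seeds = 33/80 = 0.4125
RR = 0.9600 / 0.4125 = 2.33

RR: 2.33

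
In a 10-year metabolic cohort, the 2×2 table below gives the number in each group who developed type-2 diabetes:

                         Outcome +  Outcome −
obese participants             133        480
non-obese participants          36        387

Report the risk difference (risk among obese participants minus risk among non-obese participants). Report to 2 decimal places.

0.13

risk, obese participants = 133/613 = 0.2170
risk, non-obese participants = 36/423 = 0.0851
risk difference = 0.2170 − 0.0851 = 0.13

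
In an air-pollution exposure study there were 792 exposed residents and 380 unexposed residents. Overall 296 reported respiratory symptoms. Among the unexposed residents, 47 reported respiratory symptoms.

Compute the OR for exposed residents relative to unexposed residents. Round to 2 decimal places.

exposed residents with the outcome: 296 − 47 = 249
exposed residents without the outcome: 792 − 249 = 543
unexposed residents without the outcome: 380 − 47 = 333
OR = (249 × 333) / (543 × 47) = 82917/25521 ≈ 3.25

OR = 3.25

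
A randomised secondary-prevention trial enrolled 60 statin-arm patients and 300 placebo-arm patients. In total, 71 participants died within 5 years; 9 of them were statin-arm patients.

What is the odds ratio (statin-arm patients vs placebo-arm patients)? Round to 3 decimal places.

statin-arm patients without the outcome: 60 − 9 = 51
placebo-arm patients with the outcome: 71 − 9 = 62
placebo-arm patients without the outcome: 300 − 62 = 238
OR = (9 × 238) / (51 × 62) = 2142/3162 ≈ 0.677

0.677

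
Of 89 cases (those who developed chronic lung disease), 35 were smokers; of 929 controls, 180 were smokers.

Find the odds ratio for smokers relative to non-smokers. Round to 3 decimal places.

OR = (35 × 749) / (180 × 54) = 26215/9720 ≈ 2.697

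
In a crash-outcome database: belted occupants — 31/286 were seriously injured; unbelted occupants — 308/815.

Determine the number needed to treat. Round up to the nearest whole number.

NNT ≈ 4

risk, belted occupants = 31/286 = 0.108392
risk, unbelted occupants = 308/815 = 0.377914
absolute risk difference = 0.269523
1 / 0.269523 = 3.710 → round up → 4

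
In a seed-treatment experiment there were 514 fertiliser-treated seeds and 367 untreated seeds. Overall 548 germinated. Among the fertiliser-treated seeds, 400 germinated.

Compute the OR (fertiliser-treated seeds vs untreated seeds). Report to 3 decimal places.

fertiliser-treated seeds without the outcome: 514 − 400 = 114
untreated seeds with the outcome: 548 − 400 = 148
untreated seeds without the outcome: 367 − 148 = 219
odds, fertiliser-treated seeds = 400/114 = 3.5088
odds, untreated seeds = 148/219 = 0.6758
OR = 3.5088 / 0.6758 = 5.192

OR: 5.192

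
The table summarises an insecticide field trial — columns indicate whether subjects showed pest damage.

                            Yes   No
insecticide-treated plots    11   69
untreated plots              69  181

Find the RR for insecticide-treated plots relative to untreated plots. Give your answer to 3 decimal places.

risk, insecticide-treated plots = 11/80 = 0.1375
risk, untreated plots = 69/250 = 0.2760
RR = 0.1375 / 0.2760 = 0.498

0.498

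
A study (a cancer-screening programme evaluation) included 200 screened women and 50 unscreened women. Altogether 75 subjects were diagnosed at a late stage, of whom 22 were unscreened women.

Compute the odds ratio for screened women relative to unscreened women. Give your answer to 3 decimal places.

screened women with the outcome: 75 − 22 = 53
screened women without the outcome: 200 − 53 = 147
unscreened women without the outcome: 50 − 22 = 28
OR = (53 × 28) / (147 × 22) = 1484/3234 ≈ 0.459

0.459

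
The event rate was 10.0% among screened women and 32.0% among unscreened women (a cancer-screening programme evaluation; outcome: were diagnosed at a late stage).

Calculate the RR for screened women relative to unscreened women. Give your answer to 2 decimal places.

RR = 0.1000 / 0.3200 = 0.31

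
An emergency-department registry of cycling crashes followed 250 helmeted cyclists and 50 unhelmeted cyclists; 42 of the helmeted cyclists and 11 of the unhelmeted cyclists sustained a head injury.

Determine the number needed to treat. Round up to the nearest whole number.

risk, helmeted cyclists = 42/250 = 0.168000
risk, unhelmeted cyclists = 11/50 = 0.220000
absolute risk difference = 0.052000
1 / 0.052000 = 19.231 → round up → 20

NNT: 20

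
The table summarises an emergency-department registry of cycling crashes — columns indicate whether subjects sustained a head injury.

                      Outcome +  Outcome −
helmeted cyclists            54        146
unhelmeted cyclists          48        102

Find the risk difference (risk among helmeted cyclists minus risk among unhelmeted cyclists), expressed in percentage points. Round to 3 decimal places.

RD: -5.000

risk, helmeted cyclists = 54/200 = 0.2700
risk, unhelmeted cyclists = 48/150 = 0.3200
risk difference = 0.2700 − 0.3200 = -0.0500 → -5.000 percentage points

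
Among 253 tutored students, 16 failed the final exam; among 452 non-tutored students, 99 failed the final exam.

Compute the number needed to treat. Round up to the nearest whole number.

risk, tutored students = 16/253 = 0.063241
risk, non-tutored students = 99/452 = 0.219027
absolute risk difference = 0.155785
1 / 0.155785 = 6.419 → round up → 7

7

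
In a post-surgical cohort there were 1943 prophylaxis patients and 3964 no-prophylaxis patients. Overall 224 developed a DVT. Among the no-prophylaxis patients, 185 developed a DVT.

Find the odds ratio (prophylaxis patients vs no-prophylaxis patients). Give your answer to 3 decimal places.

prophylaxis patients with the outcome: 224 − 185 = 39
prophylaxis patients without the outcome: 1943 − 39 = 1904
no-prophylaxis patients without the outcome: 3964 − 185 = 3779
odds, prophylaxis patients = 39/1904 = 0.02048
odds, no-prophylaxis patients = 185/3779 = 0.04895
OR = 0.02048 / 0.04895 = 0.418

0.418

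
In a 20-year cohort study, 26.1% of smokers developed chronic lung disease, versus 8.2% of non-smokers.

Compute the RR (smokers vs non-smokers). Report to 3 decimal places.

RR = 0.2610 / 0.0820 = 3.183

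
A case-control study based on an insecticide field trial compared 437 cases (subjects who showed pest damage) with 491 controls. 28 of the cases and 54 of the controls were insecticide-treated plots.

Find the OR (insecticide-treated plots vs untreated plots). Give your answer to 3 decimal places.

OR = (28 × 437) / (54 × 409) = 12236/22086 ≈ 0.554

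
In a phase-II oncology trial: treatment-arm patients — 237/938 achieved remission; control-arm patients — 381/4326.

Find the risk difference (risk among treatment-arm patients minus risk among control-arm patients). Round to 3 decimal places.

risk, treatment-arm patients = 237/938 = 0.2527
risk, control-arm patients = 381/4326 = 0.0881
risk difference = 0.2527 − 0.0881 = 0.165

RD ≈ 0.165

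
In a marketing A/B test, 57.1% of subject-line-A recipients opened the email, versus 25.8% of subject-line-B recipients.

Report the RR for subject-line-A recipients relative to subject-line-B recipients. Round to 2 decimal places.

RR = 0.5710 / 0.2580 = 2.21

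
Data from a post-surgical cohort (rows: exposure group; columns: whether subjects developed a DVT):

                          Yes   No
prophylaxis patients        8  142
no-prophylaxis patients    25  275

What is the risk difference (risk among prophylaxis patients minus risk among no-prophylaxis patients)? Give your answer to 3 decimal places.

risk, prophylaxis patients = 8/150 = 0.0533
risk, no-prophylaxis patients = 25/300 = 0.0833
risk difference = 0.0533 − 0.0833 = -0.030

-0.030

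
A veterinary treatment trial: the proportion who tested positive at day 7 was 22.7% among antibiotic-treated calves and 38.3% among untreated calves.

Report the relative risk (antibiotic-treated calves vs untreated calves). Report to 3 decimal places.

RR = 0.2270 / 0.3830 = 0.593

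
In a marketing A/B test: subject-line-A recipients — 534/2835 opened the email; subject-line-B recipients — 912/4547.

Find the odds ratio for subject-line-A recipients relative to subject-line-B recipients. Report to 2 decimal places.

OR = (534 × 3635) / (2301 × 912) = 1941090/2098512 ≈ 0.92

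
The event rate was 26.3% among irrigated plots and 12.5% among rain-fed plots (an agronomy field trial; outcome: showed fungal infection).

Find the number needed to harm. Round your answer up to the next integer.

absolute risk difference = 0.138000
1 / 0.138000 = 7.246 → round up → 8

8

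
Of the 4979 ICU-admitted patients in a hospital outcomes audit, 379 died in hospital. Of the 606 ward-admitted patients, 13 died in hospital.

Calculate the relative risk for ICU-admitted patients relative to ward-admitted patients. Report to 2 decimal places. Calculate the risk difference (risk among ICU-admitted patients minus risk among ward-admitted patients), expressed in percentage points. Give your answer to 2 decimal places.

RR = 3.55; RD = 5.47

risk, ICU-admitted patients = 379/4979 = 0.07612
risk, ward-admitted patients = 13/606 = 0.02145
RR = 0.07612 / 0.02145 = 3.55
risk difference = 0.07612 − 0.02145 = 0.05467 → 5.47 percentage points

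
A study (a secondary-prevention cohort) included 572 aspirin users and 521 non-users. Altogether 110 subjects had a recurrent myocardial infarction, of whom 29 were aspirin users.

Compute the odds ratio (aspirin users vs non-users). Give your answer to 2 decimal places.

0.29

aspirin users without the outcome: 572 − 29 = 543
non-users with the outcome: 110 − 29 = 81
non-users without the outcome: 521 − 81 = 440
odds, aspirin users = 29/543 = 0.0534
odds, non-users = 81/440 = 0.1841
OR = 0.0534 / 0.1841 = 0.29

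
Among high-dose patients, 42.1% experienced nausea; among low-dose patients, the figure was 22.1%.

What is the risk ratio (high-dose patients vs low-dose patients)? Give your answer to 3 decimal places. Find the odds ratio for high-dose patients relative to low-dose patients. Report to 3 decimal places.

RR = 1.905; OR = 2.563

RR = 0.4210 / 0.2210 = 1.905
odds, high-dose patients = 0.4210/0.5790 = 0.7271
odds, low-dose patients = 0.2210/0.7790 = 0.2837
OR = 0.7271 / 0.2837 = 2.563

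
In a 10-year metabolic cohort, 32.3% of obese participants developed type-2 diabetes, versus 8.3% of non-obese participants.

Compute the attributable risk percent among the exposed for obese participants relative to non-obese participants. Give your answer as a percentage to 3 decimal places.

AR% = (0.3230 − 0.0830) / 0.3230 = 0.7430 → 74.303%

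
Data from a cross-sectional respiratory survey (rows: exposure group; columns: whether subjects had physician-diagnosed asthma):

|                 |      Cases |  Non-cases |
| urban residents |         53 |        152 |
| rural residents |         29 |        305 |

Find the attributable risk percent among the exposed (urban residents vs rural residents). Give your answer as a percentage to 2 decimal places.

risk, urban residents = 53/205 = 0.2585
risk, rural residents = 29/334 = 0.0868
AR% = (0.2585 − 0.0868) / 0.2585 = 0.6642 → 66.42%

66.42%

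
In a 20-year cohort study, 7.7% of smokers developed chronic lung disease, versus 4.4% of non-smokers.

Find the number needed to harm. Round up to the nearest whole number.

absolute risk difference = 0.033000
1 / 0.033000 = 30.303 → round up → 31

NNH ≈ 31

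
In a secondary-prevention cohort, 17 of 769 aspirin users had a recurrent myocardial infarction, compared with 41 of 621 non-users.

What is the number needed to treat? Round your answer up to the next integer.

NNT ≈ 23

risk, aspirin users = 17/769 = 0.022107
risk, non-users = 41/621 = 0.066023
absolute risk difference = 0.043916
1 / 0.043916 = 22.771 → round up → 23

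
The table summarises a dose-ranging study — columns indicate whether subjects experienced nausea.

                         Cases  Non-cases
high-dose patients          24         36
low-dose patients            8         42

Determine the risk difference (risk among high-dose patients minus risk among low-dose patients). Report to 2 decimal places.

RD ≈ 0.24

risk, high-dose patients = 24/60 = 0.4000
risk, low-dose patients = 8/50 = 0.1600
risk difference = 0.4000 − 0.1600 = 0.24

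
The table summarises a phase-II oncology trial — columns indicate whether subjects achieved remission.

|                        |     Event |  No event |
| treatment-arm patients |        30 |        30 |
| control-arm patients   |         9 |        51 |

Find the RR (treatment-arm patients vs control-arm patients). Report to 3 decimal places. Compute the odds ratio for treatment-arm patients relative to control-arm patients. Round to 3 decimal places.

RR = 3.333; OR = 5.667

risk, treatment-arm patients = 30/60 = 0.5000
risk, control-arm patients = 9/60 = 0.1500
RR = 0.5000 / 0.1500 = 3.333
OR = (30 × 51) / (30 × 9) = 1530/270 ≈ 5.667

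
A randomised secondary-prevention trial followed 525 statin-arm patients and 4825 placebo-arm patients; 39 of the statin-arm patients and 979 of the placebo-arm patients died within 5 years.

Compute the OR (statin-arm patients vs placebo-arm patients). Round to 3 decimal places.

0.315

odds, statin-arm patients = 39/486 = 0.0802
odds, placebo-arm patients = 979/3846 = 0.2546
OR = 0.0802 / 0.2546 = 0.315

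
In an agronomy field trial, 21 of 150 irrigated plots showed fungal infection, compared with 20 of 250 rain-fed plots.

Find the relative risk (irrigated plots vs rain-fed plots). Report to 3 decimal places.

risk, irrigated plots = 21/150 = 0.1400
risk, rain-fed plots = 20/250 = 0.0800
RR = 0.1400 / 0.0800 = 1.750

1.750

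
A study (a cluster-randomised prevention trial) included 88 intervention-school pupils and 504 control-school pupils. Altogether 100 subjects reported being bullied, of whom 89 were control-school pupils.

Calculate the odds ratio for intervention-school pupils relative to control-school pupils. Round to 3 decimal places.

intervention-school pupils with the outcome: 100 − 89 = 11
intervention-school pupils without the outcome: 88 − 11 = 77
control-school pupils without the outcome: 504 − 89 = 415
odds, intervention-school pupils = 11/77 = 0.1429
odds, control-school pupils = 89/415 = 0.2145
OR = 0.1429 / 0.2145 = 0.666

0.666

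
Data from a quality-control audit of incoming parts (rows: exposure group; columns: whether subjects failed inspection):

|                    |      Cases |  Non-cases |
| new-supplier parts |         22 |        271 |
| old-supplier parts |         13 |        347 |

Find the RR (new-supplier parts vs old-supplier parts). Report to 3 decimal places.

2.079

risk, new-supplier parts = 22/293 = 0.07509
risk, old-supplier parts = 13/360 = 0.03611
RR = 0.07509 / 0.03611 = 2.079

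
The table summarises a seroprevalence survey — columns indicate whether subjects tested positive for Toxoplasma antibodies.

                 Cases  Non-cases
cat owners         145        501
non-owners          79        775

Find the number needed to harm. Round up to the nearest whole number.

NNH = 8

risk, cat owners = 145/646 = 0.224458
risk, non-owners = 79/854 = 0.092506
absolute risk difference = 0.131952
1 / 0.131952 = 7.579 → round up → 8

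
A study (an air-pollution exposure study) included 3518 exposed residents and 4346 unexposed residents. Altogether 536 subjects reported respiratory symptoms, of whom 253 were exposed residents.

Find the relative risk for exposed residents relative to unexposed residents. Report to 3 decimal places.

exposed residents without the outcome: 3518 − 253 = 3265
unexposed residents with the outcome: 536 − 253 = 283
unexposed residents without the outcome: 4346 − 283 = 4063
risk, exposed residents = 253/3518 = 0.0719
risk, unexposed residents = 283/4346 = 0.0651
RR = 0.0719 / 0.0651 = 1.104

1.104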